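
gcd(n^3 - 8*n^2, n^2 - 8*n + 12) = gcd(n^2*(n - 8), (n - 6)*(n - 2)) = 1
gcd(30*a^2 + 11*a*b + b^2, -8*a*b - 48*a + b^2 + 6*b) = 1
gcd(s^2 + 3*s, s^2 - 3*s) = s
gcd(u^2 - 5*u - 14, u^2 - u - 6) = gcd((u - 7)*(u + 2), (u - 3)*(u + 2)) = u + 2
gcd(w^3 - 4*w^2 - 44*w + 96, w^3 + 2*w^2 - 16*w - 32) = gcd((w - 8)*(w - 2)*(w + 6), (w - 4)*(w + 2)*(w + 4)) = 1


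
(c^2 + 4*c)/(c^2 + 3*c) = (c + 4)/(c + 3)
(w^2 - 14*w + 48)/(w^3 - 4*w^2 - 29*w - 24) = (w - 6)/(w^2 + 4*w + 3)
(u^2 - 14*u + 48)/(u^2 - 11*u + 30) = (u - 8)/(u - 5)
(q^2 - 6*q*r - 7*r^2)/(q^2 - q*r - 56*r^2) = (-q^2 + 6*q*r + 7*r^2)/(-q^2 + q*r + 56*r^2)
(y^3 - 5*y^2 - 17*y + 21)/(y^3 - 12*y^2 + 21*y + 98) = (y^2 + 2*y - 3)/(y^2 - 5*y - 14)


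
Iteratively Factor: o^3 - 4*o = (o - 2)*(o^2 + 2*o) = (o - 2)*(o + 2)*(o)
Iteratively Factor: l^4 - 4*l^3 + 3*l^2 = (l)*(l^3 - 4*l^2 + 3*l) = l^2*(l^2 - 4*l + 3) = l^2*(l - 3)*(l - 1)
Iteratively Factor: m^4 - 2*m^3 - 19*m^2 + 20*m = (m)*(m^3 - 2*m^2 - 19*m + 20) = m*(m + 4)*(m^2 - 6*m + 5) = m*(m - 5)*(m + 4)*(m - 1)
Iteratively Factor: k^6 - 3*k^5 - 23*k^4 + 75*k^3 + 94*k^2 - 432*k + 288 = (k - 3)*(k^5 - 23*k^3 + 6*k^2 + 112*k - 96) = (k - 3)*(k - 2)*(k^4 + 2*k^3 - 19*k^2 - 32*k + 48) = (k - 4)*(k - 3)*(k - 2)*(k^3 + 6*k^2 + 5*k - 12) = (k - 4)*(k - 3)*(k - 2)*(k + 4)*(k^2 + 2*k - 3) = (k - 4)*(k - 3)*(k - 2)*(k - 1)*(k + 4)*(k + 3)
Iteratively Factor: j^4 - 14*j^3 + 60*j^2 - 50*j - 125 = (j - 5)*(j^3 - 9*j^2 + 15*j + 25) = (j - 5)*(j + 1)*(j^2 - 10*j + 25) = (j - 5)^2*(j + 1)*(j - 5)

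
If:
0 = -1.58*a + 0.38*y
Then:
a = 0.240506329113924*y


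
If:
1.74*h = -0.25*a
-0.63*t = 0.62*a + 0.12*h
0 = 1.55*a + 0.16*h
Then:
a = 0.00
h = 0.00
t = 0.00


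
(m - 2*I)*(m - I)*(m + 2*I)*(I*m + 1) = I*m^4 + 2*m^3 + 3*I*m^2 + 8*m - 4*I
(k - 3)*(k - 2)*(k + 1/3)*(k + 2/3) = k^4 - 4*k^3 + 11*k^2/9 + 44*k/9 + 4/3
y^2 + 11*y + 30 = (y + 5)*(y + 6)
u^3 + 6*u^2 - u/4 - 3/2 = (u - 1/2)*(u + 1/2)*(u + 6)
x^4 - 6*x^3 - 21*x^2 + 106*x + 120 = (x - 6)*(x - 5)*(x + 1)*(x + 4)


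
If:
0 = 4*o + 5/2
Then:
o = -5/8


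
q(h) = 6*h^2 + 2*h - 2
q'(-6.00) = -70.00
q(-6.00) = 202.00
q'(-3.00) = -34.00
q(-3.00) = 46.00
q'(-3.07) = -34.84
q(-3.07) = 48.41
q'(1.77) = 23.24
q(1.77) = 20.34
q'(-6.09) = -71.08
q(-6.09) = 208.35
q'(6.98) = 85.76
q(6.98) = 304.28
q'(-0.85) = -8.20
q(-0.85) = 0.63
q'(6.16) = 75.92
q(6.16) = 237.99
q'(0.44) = 7.28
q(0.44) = 0.04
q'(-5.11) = -59.32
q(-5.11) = 144.45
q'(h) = 12*h + 2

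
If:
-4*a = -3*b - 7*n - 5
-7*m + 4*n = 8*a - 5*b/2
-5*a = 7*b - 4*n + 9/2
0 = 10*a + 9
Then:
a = -9/10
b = -172/305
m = 562/2135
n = -301/305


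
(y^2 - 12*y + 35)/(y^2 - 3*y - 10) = (y - 7)/(y + 2)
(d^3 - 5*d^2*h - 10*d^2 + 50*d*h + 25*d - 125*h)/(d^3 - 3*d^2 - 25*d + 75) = (d^2 - 5*d*h - 5*d + 25*h)/(d^2 + 2*d - 15)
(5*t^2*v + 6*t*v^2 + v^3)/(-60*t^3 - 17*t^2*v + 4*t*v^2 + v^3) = v*(-t - v)/(12*t^2 + t*v - v^2)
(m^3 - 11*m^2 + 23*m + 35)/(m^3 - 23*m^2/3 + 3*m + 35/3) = 3*(m - 5)/(3*m - 5)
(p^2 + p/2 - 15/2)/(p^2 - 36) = (2*p^2 + p - 15)/(2*(p^2 - 36))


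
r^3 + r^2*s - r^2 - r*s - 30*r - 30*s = (r - 6)*(r + 5)*(r + s)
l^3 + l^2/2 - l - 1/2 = (l - 1)*(l + 1/2)*(l + 1)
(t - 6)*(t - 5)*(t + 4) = t^3 - 7*t^2 - 14*t + 120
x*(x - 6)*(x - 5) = x^3 - 11*x^2 + 30*x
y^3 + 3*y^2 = y^2*(y + 3)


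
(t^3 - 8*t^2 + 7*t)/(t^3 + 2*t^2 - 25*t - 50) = t*(t^2 - 8*t + 7)/(t^3 + 2*t^2 - 25*t - 50)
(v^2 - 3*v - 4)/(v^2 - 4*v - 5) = (v - 4)/(v - 5)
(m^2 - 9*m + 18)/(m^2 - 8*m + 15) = (m - 6)/(m - 5)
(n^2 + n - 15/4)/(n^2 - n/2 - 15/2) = (n - 3/2)/(n - 3)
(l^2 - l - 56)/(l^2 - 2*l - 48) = (l + 7)/(l + 6)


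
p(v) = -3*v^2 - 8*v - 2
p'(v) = -6*v - 8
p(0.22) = -3.91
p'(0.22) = -9.32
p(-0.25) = -0.19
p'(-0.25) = -6.50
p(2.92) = -50.94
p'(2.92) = -25.52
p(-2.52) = -0.89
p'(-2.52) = 7.12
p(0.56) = -7.42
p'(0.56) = -11.36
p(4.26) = -90.52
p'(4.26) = -33.56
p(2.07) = -31.41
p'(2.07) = -20.42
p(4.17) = -87.53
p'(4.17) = -33.02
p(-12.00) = -338.00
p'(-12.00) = 64.00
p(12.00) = -530.00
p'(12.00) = -80.00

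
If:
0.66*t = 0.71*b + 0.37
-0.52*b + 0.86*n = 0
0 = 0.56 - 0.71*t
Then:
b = 0.21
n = 0.13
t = 0.79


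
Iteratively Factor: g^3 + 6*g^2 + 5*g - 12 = (g - 1)*(g^2 + 7*g + 12) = (g - 1)*(g + 4)*(g + 3)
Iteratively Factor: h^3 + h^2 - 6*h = (h)*(h^2 + h - 6) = h*(h - 2)*(h + 3)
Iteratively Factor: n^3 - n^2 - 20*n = (n)*(n^2 - n - 20) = n*(n - 5)*(n + 4)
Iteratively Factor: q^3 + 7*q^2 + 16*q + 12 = (q + 2)*(q^2 + 5*q + 6) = (q + 2)^2*(q + 3)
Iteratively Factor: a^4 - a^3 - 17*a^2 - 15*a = (a - 5)*(a^3 + 4*a^2 + 3*a) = (a - 5)*(a + 1)*(a^2 + 3*a) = (a - 5)*(a + 1)*(a + 3)*(a)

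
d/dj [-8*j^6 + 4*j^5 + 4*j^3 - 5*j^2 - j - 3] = -48*j^5 + 20*j^4 + 12*j^2 - 10*j - 1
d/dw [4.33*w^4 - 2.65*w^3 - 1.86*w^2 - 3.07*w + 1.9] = 17.32*w^3 - 7.95*w^2 - 3.72*w - 3.07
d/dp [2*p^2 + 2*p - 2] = 4*p + 2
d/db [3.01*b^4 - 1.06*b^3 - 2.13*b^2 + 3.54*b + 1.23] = 12.04*b^3 - 3.18*b^2 - 4.26*b + 3.54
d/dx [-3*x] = -3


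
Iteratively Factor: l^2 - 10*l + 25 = (l - 5)*(l - 5)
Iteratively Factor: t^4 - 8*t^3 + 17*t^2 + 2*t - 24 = (t - 3)*(t^3 - 5*t^2 + 2*t + 8) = (t - 3)*(t + 1)*(t^2 - 6*t + 8) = (t - 3)*(t - 2)*(t + 1)*(t - 4)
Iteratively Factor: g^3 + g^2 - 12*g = (g + 4)*(g^2 - 3*g) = g*(g + 4)*(g - 3)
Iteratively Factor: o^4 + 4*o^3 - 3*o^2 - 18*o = (o + 3)*(o^3 + o^2 - 6*o) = (o - 2)*(o + 3)*(o^2 + 3*o) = (o - 2)*(o + 3)^2*(o)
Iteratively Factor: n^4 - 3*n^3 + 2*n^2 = (n - 1)*(n^3 - 2*n^2) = n*(n - 1)*(n^2 - 2*n) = n*(n - 2)*(n - 1)*(n)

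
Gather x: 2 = 2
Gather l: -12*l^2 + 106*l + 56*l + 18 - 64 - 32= -12*l^2 + 162*l - 78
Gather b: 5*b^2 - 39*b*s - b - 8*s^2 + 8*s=5*b^2 + b*(-39*s - 1) - 8*s^2 + 8*s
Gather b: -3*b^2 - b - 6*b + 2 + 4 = -3*b^2 - 7*b + 6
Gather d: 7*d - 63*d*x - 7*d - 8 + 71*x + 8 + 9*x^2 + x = -63*d*x + 9*x^2 + 72*x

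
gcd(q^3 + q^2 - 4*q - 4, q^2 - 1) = q + 1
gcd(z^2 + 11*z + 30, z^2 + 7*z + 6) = z + 6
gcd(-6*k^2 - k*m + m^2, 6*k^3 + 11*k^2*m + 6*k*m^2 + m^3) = 2*k + m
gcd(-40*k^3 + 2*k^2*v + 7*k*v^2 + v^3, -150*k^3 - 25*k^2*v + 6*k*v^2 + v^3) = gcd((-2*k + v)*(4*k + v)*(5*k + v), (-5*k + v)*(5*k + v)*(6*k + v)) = 5*k + v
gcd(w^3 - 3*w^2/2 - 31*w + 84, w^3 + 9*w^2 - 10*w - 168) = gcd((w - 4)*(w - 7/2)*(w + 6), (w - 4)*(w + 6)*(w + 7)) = w^2 + 2*w - 24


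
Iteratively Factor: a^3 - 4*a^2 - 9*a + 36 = (a - 3)*(a^2 - a - 12) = (a - 4)*(a - 3)*(a + 3)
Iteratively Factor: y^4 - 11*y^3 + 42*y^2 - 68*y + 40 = (y - 2)*(y^3 - 9*y^2 + 24*y - 20) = (y - 2)^2*(y^2 - 7*y + 10) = (y - 5)*(y - 2)^2*(y - 2)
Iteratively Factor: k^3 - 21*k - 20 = (k + 1)*(k^2 - k - 20) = (k + 1)*(k + 4)*(k - 5)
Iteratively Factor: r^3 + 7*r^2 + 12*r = (r)*(r^2 + 7*r + 12) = r*(r + 3)*(r + 4)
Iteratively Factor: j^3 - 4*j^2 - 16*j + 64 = (j - 4)*(j^2 - 16) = (j - 4)*(j + 4)*(j - 4)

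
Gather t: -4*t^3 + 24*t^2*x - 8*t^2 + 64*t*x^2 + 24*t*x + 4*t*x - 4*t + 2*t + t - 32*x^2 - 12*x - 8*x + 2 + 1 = -4*t^3 + t^2*(24*x - 8) + t*(64*x^2 + 28*x - 1) - 32*x^2 - 20*x + 3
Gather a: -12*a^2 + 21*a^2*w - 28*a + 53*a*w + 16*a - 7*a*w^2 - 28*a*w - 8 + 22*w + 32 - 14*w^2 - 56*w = a^2*(21*w - 12) + a*(-7*w^2 + 25*w - 12) - 14*w^2 - 34*w + 24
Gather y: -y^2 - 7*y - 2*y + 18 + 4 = -y^2 - 9*y + 22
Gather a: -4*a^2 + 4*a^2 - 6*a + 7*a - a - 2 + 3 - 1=0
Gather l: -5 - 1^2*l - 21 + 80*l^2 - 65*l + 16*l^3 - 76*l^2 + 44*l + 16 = 16*l^3 + 4*l^2 - 22*l - 10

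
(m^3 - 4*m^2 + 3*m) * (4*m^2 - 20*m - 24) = 4*m^5 - 36*m^4 + 68*m^3 + 36*m^2 - 72*m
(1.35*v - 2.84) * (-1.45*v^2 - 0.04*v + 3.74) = -1.9575*v^3 + 4.064*v^2 + 5.1626*v - 10.6216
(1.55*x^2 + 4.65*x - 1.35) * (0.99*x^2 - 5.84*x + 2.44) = 1.5345*x^4 - 4.4485*x^3 - 24.7105*x^2 + 19.23*x - 3.294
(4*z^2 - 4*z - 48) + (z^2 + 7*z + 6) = 5*z^2 + 3*z - 42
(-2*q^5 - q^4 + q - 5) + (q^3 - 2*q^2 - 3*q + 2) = -2*q^5 - q^4 + q^3 - 2*q^2 - 2*q - 3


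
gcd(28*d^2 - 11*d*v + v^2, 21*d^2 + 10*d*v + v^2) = 1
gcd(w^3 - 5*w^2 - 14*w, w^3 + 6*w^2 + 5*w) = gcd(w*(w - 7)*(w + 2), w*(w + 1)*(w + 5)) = w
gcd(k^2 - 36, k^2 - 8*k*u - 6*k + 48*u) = k - 6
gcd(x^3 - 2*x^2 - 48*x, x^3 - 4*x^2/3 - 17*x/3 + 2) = 1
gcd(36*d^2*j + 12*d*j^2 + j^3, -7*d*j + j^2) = j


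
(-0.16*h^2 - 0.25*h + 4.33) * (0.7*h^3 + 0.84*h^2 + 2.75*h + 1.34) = -0.112*h^5 - 0.3094*h^4 + 2.381*h^3 + 2.7353*h^2 + 11.5725*h + 5.8022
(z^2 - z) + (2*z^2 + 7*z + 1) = 3*z^2 + 6*z + 1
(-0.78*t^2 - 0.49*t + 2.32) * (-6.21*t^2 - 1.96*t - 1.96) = 4.8438*t^4 + 4.5717*t^3 - 11.918*t^2 - 3.5868*t - 4.5472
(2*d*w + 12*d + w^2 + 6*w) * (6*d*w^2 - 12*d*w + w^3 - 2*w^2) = 12*d^2*w^3 + 48*d^2*w^2 - 144*d^2*w + 8*d*w^4 + 32*d*w^3 - 96*d*w^2 + w^5 + 4*w^4 - 12*w^3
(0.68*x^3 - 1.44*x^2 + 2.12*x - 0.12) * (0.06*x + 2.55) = 0.0408*x^4 + 1.6476*x^3 - 3.5448*x^2 + 5.3988*x - 0.306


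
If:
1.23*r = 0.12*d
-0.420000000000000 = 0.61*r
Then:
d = -7.06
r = -0.69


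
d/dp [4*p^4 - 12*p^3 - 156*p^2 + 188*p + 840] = 16*p^3 - 36*p^2 - 312*p + 188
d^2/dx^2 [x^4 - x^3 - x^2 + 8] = 12*x^2 - 6*x - 2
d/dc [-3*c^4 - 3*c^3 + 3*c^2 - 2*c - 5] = -12*c^3 - 9*c^2 + 6*c - 2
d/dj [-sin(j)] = -cos(j)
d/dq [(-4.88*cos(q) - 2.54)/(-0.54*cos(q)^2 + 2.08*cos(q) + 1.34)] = (2.6352*cos(q)^2 + 2.7432*cos(q) + 1.256)*sin(q)/(0.2916*cos(q)^4 - 2.2464*cos(q)^3 + 2.8792*cos(q)^2 + 5.5744*cos(q) + 1.7956)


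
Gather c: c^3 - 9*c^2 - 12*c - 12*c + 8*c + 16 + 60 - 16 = c^3 - 9*c^2 - 16*c + 60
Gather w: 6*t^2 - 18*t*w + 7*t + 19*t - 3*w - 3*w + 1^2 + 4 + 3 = 6*t^2 + 26*t + w*(-18*t - 6) + 8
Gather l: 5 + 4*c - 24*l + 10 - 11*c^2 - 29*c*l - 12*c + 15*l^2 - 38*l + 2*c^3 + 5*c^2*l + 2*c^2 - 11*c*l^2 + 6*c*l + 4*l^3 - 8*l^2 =2*c^3 - 9*c^2 - 8*c + 4*l^3 + l^2*(7 - 11*c) + l*(5*c^2 - 23*c - 62) + 15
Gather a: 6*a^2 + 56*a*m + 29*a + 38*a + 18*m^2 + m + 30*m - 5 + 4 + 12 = 6*a^2 + a*(56*m + 67) + 18*m^2 + 31*m + 11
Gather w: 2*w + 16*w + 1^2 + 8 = 18*w + 9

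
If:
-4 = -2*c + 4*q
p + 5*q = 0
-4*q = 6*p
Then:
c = 2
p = 0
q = 0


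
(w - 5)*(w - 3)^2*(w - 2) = w^4 - 13*w^3 + 61*w^2 - 123*w + 90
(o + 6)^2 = o^2 + 12*o + 36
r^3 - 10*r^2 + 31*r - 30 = (r - 5)*(r - 3)*(r - 2)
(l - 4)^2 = l^2 - 8*l + 16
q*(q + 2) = q^2 + 2*q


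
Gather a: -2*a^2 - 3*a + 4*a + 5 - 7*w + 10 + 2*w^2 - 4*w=-2*a^2 + a + 2*w^2 - 11*w + 15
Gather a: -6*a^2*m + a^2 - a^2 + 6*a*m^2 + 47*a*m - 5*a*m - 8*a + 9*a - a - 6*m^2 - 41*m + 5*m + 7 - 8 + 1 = -6*a^2*m + a*(6*m^2 + 42*m) - 6*m^2 - 36*m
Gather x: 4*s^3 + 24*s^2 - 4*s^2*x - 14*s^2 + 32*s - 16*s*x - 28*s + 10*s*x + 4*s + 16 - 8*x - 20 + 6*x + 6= 4*s^3 + 10*s^2 + 8*s + x*(-4*s^2 - 6*s - 2) + 2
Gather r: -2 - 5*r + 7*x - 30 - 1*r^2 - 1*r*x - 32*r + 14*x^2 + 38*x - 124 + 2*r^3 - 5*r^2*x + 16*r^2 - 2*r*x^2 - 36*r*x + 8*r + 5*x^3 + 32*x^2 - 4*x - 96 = 2*r^3 + r^2*(15 - 5*x) + r*(-2*x^2 - 37*x - 29) + 5*x^3 + 46*x^2 + 41*x - 252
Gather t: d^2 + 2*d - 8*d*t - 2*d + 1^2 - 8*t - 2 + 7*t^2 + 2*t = d^2 + 7*t^2 + t*(-8*d - 6) - 1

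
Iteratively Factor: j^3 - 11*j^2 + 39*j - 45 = (j - 5)*(j^2 - 6*j + 9) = (j - 5)*(j - 3)*(j - 3)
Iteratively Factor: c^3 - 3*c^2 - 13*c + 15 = (c - 5)*(c^2 + 2*c - 3) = (c - 5)*(c - 1)*(c + 3)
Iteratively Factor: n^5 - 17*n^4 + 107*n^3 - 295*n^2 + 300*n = (n - 4)*(n^4 - 13*n^3 + 55*n^2 - 75*n) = (n - 4)*(n - 3)*(n^3 - 10*n^2 + 25*n) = n*(n - 4)*(n - 3)*(n^2 - 10*n + 25) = n*(n - 5)*(n - 4)*(n - 3)*(n - 5)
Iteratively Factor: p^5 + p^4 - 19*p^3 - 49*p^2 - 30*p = (p + 2)*(p^4 - p^3 - 17*p^2 - 15*p) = p*(p + 2)*(p^3 - p^2 - 17*p - 15) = p*(p - 5)*(p + 2)*(p^2 + 4*p + 3) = p*(p - 5)*(p + 1)*(p + 2)*(p + 3)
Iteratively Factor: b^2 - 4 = (b + 2)*(b - 2)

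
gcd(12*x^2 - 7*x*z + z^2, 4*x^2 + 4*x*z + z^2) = 1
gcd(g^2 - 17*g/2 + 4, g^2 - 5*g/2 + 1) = g - 1/2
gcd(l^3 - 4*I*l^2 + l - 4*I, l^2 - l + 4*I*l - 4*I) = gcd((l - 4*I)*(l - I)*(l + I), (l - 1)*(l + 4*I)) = 1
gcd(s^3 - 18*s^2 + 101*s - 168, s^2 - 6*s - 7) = s - 7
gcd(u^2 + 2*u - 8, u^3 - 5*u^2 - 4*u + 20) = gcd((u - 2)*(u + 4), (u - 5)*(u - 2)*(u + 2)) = u - 2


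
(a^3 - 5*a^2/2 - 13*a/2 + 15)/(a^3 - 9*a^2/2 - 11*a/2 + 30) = (a - 2)/(a - 4)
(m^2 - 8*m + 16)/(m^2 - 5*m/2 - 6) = 2*(m - 4)/(2*m + 3)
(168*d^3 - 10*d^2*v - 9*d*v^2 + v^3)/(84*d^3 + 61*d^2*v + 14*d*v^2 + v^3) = (42*d^2 - 13*d*v + v^2)/(21*d^2 + 10*d*v + v^2)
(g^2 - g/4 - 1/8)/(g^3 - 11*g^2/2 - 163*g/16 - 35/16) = 2*(2*g - 1)/(4*g^2 - 23*g - 35)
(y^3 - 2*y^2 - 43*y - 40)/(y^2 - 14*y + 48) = (y^2 + 6*y + 5)/(y - 6)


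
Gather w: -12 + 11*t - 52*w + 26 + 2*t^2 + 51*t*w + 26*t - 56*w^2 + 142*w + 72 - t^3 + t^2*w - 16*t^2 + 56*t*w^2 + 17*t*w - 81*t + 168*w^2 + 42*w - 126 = -t^3 - 14*t^2 - 44*t + w^2*(56*t + 112) + w*(t^2 + 68*t + 132) - 40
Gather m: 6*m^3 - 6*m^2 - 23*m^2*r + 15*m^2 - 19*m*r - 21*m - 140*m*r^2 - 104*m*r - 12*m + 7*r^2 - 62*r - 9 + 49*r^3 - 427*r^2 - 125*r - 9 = 6*m^3 + m^2*(9 - 23*r) + m*(-140*r^2 - 123*r - 33) + 49*r^3 - 420*r^2 - 187*r - 18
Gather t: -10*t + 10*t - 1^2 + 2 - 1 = 0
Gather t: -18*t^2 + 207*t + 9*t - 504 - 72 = -18*t^2 + 216*t - 576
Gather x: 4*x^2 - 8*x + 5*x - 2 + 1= 4*x^2 - 3*x - 1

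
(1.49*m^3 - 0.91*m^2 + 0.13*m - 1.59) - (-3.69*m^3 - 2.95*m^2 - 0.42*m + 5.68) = 5.18*m^3 + 2.04*m^2 + 0.55*m - 7.27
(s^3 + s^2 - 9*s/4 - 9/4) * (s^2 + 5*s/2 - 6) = s^5 + 7*s^4/2 - 23*s^3/4 - 111*s^2/8 + 63*s/8 + 27/2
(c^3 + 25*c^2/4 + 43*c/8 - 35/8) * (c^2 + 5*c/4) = c^5 + 15*c^4/2 + 211*c^3/16 + 75*c^2/32 - 175*c/32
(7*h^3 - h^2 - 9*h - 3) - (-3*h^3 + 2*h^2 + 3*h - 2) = 10*h^3 - 3*h^2 - 12*h - 1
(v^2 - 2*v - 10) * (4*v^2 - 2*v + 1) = 4*v^4 - 10*v^3 - 35*v^2 + 18*v - 10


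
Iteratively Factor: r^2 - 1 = (r + 1)*(r - 1)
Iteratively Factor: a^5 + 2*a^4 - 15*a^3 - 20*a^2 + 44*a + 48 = (a + 1)*(a^4 + a^3 - 16*a^2 - 4*a + 48) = (a + 1)*(a + 2)*(a^3 - a^2 - 14*a + 24) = (a + 1)*(a + 2)*(a + 4)*(a^2 - 5*a + 6) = (a - 2)*(a + 1)*(a + 2)*(a + 4)*(a - 3)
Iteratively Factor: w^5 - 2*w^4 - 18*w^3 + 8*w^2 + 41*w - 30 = (w - 1)*(w^4 - w^3 - 19*w^2 - 11*w + 30) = (w - 1)^2*(w^3 - 19*w - 30) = (w - 1)^2*(w + 2)*(w^2 - 2*w - 15) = (w - 5)*(w - 1)^2*(w + 2)*(w + 3)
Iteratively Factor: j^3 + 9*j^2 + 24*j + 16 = (j + 1)*(j^2 + 8*j + 16) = (j + 1)*(j + 4)*(j + 4)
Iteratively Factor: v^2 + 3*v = (v + 3)*(v)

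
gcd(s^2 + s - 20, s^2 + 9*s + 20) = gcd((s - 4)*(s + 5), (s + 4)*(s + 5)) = s + 5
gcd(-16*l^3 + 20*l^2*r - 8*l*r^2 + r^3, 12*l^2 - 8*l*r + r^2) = -2*l + r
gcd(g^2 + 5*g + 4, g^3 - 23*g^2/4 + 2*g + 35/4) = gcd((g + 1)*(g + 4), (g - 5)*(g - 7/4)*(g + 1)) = g + 1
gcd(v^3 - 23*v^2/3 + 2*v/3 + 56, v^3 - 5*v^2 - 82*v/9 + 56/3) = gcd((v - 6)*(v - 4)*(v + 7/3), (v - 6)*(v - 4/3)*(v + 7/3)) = v^2 - 11*v/3 - 14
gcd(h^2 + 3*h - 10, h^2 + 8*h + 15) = h + 5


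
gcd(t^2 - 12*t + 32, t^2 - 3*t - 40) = t - 8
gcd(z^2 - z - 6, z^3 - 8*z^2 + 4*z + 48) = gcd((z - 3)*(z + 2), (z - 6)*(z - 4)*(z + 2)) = z + 2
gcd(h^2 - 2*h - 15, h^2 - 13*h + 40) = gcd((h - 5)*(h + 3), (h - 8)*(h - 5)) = h - 5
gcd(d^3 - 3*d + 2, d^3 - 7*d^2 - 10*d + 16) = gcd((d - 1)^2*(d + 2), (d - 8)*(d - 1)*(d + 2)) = d^2 + d - 2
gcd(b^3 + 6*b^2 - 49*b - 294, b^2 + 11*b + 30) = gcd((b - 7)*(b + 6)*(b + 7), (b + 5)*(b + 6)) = b + 6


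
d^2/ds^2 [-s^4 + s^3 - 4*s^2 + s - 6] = -12*s^2 + 6*s - 8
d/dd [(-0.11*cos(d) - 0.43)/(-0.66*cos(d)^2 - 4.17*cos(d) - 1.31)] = (0.0726*cos(d)^2 + 0.5676*cos(d) + 1.649)*sin(d)/(0.4356*cos(d)^4 + 5.5044*cos(d)^3 + 19.1181*cos(d)^2 + 10.9254*cos(d) + 1.7161)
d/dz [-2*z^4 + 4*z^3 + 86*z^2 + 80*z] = -8*z^3 + 12*z^2 + 172*z + 80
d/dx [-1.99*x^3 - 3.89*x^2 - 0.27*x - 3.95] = -5.97*x^2 - 7.78*x - 0.27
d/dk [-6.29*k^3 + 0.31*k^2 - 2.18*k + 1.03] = -18.87*k^2 + 0.62*k - 2.18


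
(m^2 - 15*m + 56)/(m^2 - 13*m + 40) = (m - 7)/(m - 5)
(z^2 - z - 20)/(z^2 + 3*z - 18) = (z^2 - z - 20)/(z^2 + 3*z - 18)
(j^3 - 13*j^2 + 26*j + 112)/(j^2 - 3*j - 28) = (j^2 - 6*j - 16)/(j + 4)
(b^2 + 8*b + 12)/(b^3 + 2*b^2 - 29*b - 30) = (b + 2)/(b^2 - 4*b - 5)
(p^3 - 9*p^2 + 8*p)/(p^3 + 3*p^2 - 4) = p*(p - 8)/(p^2 + 4*p + 4)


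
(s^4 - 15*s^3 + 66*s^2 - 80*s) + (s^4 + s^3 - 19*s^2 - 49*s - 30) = 2*s^4 - 14*s^3 + 47*s^2 - 129*s - 30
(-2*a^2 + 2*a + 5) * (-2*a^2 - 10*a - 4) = 4*a^4 + 16*a^3 - 22*a^2 - 58*a - 20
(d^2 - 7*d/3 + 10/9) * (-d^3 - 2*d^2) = -d^5 + d^4/3 + 32*d^3/9 - 20*d^2/9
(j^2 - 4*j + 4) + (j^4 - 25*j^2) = j^4 - 24*j^2 - 4*j + 4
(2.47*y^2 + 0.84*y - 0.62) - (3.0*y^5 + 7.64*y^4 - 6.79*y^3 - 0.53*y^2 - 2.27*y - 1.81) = -3.0*y^5 - 7.64*y^4 + 6.79*y^3 + 3.0*y^2 + 3.11*y + 1.19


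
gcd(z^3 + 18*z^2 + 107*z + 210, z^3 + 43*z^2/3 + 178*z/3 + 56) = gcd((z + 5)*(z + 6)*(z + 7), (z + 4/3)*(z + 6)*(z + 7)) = z^2 + 13*z + 42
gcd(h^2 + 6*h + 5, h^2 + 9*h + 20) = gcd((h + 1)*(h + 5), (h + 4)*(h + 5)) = h + 5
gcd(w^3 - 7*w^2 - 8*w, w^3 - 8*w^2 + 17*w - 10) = 1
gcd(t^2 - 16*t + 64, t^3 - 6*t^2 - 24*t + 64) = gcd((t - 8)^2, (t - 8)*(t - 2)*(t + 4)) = t - 8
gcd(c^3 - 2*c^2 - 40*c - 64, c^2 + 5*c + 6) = c + 2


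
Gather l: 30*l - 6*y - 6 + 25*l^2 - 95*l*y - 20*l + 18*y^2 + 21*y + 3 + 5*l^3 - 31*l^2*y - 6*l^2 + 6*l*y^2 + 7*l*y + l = 5*l^3 + l^2*(19 - 31*y) + l*(6*y^2 - 88*y + 11) + 18*y^2 + 15*y - 3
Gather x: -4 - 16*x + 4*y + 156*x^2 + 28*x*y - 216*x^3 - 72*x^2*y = -216*x^3 + x^2*(156 - 72*y) + x*(28*y - 16) + 4*y - 4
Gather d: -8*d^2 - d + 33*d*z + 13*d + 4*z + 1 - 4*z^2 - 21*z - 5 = -8*d^2 + d*(33*z + 12) - 4*z^2 - 17*z - 4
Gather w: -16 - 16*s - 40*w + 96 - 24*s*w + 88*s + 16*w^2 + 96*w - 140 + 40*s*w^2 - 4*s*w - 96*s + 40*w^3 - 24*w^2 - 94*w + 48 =-24*s + 40*w^3 + w^2*(40*s - 8) + w*(-28*s - 38) - 12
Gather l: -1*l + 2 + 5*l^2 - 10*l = 5*l^2 - 11*l + 2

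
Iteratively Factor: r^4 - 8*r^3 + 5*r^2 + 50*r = (r - 5)*(r^3 - 3*r^2 - 10*r) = (r - 5)*(r + 2)*(r^2 - 5*r) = (r - 5)^2*(r + 2)*(r)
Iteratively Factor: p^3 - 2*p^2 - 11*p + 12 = (p + 3)*(p^2 - 5*p + 4) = (p - 4)*(p + 3)*(p - 1)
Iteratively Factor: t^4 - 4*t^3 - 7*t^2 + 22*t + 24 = (t - 4)*(t^3 - 7*t - 6) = (t - 4)*(t + 1)*(t^2 - t - 6) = (t - 4)*(t + 1)*(t + 2)*(t - 3)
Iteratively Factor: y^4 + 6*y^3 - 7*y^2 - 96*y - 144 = (y + 4)*(y^3 + 2*y^2 - 15*y - 36) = (y - 4)*(y + 4)*(y^2 + 6*y + 9) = (y - 4)*(y + 3)*(y + 4)*(y + 3)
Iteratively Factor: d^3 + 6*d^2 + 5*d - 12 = (d - 1)*(d^2 + 7*d + 12) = (d - 1)*(d + 3)*(d + 4)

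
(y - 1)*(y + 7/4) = y^2 + 3*y/4 - 7/4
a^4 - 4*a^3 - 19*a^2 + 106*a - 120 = (a - 4)*(a - 3)*(a - 2)*(a + 5)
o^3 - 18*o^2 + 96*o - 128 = (o - 8)^2*(o - 2)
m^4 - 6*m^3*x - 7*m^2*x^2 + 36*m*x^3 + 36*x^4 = (m - 6*x)*(m - 3*x)*(m + x)*(m + 2*x)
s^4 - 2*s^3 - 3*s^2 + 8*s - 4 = (s - 2)*(s - 1)^2*(s + 2)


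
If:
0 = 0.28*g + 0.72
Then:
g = -2.57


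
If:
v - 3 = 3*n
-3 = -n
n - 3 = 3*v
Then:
No Solution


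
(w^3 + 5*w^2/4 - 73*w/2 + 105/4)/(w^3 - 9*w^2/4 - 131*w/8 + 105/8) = 2*(w + 7)/(2*w + 7)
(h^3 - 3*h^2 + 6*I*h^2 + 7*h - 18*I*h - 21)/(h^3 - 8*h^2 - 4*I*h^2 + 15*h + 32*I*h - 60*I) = (h^2 + 6*I*h + 7)/(h^2 - h*(5 + 4*I) + 20*I)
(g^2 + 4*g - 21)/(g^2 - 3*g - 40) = (-g^2 - 4*g + 21)/(-g^2 + 3*g + 40)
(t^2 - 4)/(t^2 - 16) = (t^2 - 4)/(t^2 - 16)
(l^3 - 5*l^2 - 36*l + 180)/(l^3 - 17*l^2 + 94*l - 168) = (l^2 + l - 30)/(l^2 - 11*l + 28)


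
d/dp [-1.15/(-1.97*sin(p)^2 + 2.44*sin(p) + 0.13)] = (2.806 - 4.531*sin(p))*cos(p)/(-1.97*sin(p)^2 + 2.44*sin(p) + 0.13)^2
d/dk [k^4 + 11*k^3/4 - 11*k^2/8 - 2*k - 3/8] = 4*k^3 + 33*k^2/4 - 11*k/4 - 2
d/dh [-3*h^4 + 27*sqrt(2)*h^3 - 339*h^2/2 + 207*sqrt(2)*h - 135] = -12*h^3 + 81*sqrt(2)*h^2 - 339*h + 207*sqrt(2)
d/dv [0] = 0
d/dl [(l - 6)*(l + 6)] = 2*l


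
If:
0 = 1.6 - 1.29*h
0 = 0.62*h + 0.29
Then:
No Solution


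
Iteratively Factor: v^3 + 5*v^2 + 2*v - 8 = (v + 4)*(v^2 + v - 2) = (v - 1)*(v + 4)*(v + 2)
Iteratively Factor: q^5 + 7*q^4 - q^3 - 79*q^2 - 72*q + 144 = (q + 3)*(q^4 + 4*q^3 - 13*q^2 - 40*q + 48) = (q + 3)*(q + 4)*(q^3 - 13*q + 12) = (q + 3)*(q + 4)^2*(q^2 - 4*q + 3) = (q - 1)*(q + 3)*(q + 4)^2*(q - 3)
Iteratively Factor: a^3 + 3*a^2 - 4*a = (a - 1)*(a^2 + 4*a) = (a - 1)*(a + 4)*(a)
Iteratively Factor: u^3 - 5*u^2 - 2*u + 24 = (u - 3)*(u^2 - 2*u - 8) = (u - 4)*(u - 3)*(u + 2)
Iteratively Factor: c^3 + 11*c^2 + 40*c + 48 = (c + 4)*(c^2 + 7*c + 12) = (c + 4)^2*(c + 3)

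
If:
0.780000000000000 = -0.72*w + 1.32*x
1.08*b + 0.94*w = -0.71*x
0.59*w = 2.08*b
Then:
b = -0.07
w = -0.26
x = 0.45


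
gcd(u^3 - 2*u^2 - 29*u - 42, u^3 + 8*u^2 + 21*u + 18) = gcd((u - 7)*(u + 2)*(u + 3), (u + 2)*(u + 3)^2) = u^2 + 5*u + 6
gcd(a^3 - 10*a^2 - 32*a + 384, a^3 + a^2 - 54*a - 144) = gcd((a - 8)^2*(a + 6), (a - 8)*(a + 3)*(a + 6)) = a^2 - 2*a - 48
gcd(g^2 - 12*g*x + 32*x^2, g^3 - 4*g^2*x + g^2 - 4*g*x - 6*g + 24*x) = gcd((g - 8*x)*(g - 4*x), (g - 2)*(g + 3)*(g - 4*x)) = -g + 4*x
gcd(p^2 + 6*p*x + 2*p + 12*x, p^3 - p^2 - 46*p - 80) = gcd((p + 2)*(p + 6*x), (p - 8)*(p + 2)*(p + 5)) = p + 2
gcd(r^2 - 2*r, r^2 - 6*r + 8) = r - 2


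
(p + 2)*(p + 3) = p^2 + 5*p + 6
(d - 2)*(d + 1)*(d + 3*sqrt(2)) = d^3 - d^2 + 3*sqrt(2)*d^2 - 3*sqrt(2)*d - 2*d - 6*sqrt(2)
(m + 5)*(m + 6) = m^2 + 11*m + 30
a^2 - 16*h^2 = (a - 4*h)*(a + 4*h)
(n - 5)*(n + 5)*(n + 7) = n^3 + 7*n^2 - 25*n - 175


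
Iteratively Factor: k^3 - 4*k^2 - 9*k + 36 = (k - 3)*(k^2 - k - 12) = (k - 4)*(k - 3)*(k + 3)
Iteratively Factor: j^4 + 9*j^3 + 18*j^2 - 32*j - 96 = (j - 2)*(j^3 + 11*j^2 + 40*j + 48) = (j - 2)*(j + 3)*(j^2 + 8*j + 16) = (j - 2)*(j + 3)*(j + 4)*(j + 4)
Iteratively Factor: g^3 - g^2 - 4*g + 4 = (g + 2)*(g^2 - 3*g + 2) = (g - 2)*(g + 2)*(g - 1)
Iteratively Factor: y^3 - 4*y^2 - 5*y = (y)*(y^2 - 4*y - 5) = y*(y - 5)*(y + 1)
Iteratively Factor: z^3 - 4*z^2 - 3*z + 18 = (z + 2)*(z^2 - 6*z + 9) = (z - 3)*(z + 2)*(z - 3)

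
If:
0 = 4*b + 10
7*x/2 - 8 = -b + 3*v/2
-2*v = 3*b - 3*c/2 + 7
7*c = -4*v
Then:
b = -5/2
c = -1/10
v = 7/40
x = 123/40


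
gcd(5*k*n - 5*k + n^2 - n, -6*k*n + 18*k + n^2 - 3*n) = 1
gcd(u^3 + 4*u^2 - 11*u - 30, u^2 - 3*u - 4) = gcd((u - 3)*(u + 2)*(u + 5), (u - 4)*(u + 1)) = 1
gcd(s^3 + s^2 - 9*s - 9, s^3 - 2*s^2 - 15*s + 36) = s - 3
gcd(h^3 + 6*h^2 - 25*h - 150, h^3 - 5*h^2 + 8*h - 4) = 1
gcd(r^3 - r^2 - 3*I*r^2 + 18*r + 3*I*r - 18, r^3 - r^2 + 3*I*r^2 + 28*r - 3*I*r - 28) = r - 1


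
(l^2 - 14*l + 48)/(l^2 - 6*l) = (l - 8)/l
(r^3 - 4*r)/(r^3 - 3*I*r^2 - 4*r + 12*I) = r/(r - 3*I)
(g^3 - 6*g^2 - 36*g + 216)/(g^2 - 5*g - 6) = (g^2 - 36)/(g + 1)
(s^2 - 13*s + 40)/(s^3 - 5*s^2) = (s - 8)/s^2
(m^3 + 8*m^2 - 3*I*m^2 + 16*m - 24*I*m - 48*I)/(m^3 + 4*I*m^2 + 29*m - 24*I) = (m^2 + 8*m + 16)/(m^2 + 7*I*m + 8)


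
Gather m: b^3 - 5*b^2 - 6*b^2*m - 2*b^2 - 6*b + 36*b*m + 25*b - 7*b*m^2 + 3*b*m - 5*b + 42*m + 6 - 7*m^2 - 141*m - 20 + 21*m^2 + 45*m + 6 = b^3 - 7*b^2 + 14*b + m^2*(14 - 7*b) + m*(-6*b^2 + 39*b - 54) - 8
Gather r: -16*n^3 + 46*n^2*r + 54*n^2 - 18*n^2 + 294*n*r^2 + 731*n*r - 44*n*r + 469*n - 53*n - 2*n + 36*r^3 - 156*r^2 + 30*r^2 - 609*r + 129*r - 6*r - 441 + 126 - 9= -16*n^3 + 36*n^2 + 414*n + 36*r^3 + r^2*(294*n - 126) + r*(46*n^2 + 687*n - 486) - 324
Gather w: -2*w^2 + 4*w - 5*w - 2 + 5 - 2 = -2*w^2 - w + 1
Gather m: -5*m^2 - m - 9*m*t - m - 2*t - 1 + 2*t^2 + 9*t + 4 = -5*m^2 + m*(-9*t - 2) + 2*t^2 + 7*t + 3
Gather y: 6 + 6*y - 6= 6*y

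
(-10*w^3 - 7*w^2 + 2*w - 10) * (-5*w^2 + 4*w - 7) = 50*w^5 - 5*w^4 + 32*w^3 + 107*w^2 - 54*w + 70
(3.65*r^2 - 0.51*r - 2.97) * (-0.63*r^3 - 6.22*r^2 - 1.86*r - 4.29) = -2.2995*r^5 - 22.3817*r^4 - 1.7457*r^3 + 3.7635*r^2 + 7.7121*r + 12.7413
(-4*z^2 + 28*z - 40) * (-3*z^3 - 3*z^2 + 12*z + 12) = 12*z^5 - 72*z^4 - 12*z^3 + 408*z^2 - 144*z - 480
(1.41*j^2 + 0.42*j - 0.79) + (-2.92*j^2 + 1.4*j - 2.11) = -1.51*j^2 + 1.82*j - 2.9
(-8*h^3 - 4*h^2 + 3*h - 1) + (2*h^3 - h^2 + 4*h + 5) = -6*h^3 - 5*h^2 + 7*h + 4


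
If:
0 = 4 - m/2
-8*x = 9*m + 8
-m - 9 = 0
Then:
No Solution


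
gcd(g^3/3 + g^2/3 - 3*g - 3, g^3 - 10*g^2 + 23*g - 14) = 1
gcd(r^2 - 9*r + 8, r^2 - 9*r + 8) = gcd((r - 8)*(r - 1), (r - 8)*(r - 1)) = r^2 - 9*r + 8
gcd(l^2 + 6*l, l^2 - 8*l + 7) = 1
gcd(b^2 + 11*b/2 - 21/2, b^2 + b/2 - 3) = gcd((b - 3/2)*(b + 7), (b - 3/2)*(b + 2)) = b - 3/2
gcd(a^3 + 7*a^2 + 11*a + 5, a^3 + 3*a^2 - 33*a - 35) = a + 1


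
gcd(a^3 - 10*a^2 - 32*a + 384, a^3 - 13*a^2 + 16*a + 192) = a^2 - 16*a + 64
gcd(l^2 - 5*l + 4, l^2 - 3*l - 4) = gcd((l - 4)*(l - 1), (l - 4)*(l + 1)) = l - 4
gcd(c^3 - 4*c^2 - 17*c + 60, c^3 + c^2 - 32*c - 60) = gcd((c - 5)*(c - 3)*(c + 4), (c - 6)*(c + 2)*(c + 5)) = 1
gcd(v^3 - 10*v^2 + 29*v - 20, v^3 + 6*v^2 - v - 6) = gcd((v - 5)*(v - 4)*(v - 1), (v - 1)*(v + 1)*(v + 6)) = v - 1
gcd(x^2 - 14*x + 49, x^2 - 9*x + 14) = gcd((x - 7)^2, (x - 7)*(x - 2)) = x - 7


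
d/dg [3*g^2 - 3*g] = 6*g - 3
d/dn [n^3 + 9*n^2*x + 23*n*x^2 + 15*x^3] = 3*n^2 + 18*n*x + 23*x^2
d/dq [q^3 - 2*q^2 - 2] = q*(3*q - 4)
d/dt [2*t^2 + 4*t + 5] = 4*t + 4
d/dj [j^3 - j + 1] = 3*j^2 - 1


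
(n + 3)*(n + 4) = n^2 + 7*n + 12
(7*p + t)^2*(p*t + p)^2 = 49*p^4*t^2 + 98*p^4*t + 49*p^4 + 14*p^3*t^3 + 28*p^3*t^2 + 14*p^3*t + p^2*t^4 + 2*p^2*t^3 + p^2*t^2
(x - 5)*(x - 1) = x^2 - 6*x + 5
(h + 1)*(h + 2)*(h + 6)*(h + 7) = h^4 + 16*h^3 + 83*h^2 + 152*h + 84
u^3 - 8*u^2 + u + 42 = (u - 7)*(u - 3)*(u + 2)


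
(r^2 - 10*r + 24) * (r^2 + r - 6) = r^4 - 9*r^3 + 8*r^2 + 84*r - 144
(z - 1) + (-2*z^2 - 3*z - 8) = -2*z^2 - 2*z - 9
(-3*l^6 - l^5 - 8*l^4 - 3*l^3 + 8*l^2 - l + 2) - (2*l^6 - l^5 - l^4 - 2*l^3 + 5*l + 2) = -5*l^6 - 7*l^4 - l^3 + 8*l^2 - 6*l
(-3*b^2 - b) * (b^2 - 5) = -3*b^4 - b^3 + 15*b^2 + 5*b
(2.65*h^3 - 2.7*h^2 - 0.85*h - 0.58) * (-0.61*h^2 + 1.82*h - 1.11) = -1.6165*h^5 + 6.47*h^4 - 7.337*h^3 + 1.8038*h^2 - 0.1121*h + 0.6438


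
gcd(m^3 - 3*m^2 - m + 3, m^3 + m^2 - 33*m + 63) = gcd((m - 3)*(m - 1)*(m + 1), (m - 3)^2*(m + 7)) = m - 3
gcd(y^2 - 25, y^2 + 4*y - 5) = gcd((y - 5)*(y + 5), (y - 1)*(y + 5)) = y + 5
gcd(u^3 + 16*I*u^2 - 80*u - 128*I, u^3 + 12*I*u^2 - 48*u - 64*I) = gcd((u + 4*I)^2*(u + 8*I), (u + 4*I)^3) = u^2 + 8*I*u - 16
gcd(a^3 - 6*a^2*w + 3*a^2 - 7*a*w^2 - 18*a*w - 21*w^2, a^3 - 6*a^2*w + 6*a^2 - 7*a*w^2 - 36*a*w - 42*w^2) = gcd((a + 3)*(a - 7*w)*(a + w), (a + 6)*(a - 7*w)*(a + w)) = -a^2 + 6*a*w + 7*w^2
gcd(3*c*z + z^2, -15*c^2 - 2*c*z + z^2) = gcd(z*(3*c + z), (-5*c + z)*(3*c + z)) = 3*c + z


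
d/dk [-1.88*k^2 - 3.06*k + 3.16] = -3.76*k - 3.06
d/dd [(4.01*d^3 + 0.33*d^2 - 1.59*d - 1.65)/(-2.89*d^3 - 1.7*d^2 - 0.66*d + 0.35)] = (-5.8633*d^4 - 14.4834*d^3 - 13.0158*d^2 - 5.379*d - 1.6455)/(8.3521*d^6 + 9.826*d^5 + 6.7048*d^4 + 0.221*d^3 - 0.7544*d^2 - 0.462*d + 0.1225)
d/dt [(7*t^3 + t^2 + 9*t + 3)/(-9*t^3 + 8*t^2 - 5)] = (65*t^4 + 162*t^3 - 96*t^2 - 58*t - 45)/(81*t^6 - 144*t^5 + 64*t^4 + 90*t^3 - 80*t^2 + 25)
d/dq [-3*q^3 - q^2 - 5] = q*(-9*q - 2)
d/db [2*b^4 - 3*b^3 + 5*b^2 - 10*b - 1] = 8*b^3 - 9*b^2 + 10*b - 10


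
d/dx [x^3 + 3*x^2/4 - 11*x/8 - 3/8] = 3*x^2 + 3*x/2 - 11/8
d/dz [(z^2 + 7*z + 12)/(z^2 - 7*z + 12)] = 14*(12 - z^2)/(z^4 - 14*z^3 + 73*z^2 - 168*z + 144)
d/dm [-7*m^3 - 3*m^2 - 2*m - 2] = -21*m^2 - 6*m - 2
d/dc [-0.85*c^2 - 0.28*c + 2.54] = -1.7*c - 0.28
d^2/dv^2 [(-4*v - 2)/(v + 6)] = 44/(v + 6)^3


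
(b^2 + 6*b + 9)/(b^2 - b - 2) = (b^2 + 6*b + 9)/(b^2 - b - 2)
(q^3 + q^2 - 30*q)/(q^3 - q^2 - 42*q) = (q - 5)/(q - 7)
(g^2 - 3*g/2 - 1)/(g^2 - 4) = (g + 1/2)/(g + 2)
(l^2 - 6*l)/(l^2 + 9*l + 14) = l*(l - 6)/(l^2 + 9*l + 14)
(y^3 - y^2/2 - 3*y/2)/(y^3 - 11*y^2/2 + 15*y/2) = (2*y^2 - y - 3)/(2*y^2 - 11*y + 15)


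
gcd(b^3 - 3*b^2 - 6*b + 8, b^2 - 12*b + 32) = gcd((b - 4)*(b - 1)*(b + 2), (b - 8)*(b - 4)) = b - 4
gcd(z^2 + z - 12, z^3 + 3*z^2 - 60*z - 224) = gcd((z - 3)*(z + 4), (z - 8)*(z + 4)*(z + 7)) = z + 4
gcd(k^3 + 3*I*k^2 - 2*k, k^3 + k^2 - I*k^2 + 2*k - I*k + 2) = k + I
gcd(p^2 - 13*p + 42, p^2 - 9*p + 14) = p - 7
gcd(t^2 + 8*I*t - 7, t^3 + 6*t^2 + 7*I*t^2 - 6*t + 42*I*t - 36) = t + I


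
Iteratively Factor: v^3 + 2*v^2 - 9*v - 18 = (v - 3)*(v^2 + 5*v + 6) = (v - 3)*(v + 2)*(v + 3)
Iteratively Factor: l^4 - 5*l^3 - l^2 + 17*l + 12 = (l + 1)*(l^3 - 6*l^2 + 5*l + 12) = (l + 1)^2*(l^2 - 7*l + 12) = (l - 4)*(l + 1)^2*(l - 3)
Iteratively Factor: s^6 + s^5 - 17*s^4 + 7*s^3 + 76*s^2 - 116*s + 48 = (s - 2)*(s^5 + 3*s^4 - 11*s^3 - 15*s^2 + 46*s - 24) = (s - 2)^2*(s^4 + 5*s^3 - s^2 - 17*s + 12) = (s - 2)^2*(s - 1)*(s^3 + 6*s^2 + 5*s - 12) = (s - 2)^2*(s - 1)*(s + 4)*(s^2 + 2*s - 3) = (s - 2)^2*(s - 1)^2*(s + 4)*(s + 3)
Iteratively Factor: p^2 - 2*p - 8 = (p + 2)*(p - 4)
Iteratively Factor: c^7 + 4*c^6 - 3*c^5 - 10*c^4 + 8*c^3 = (c)*(c^6 + 4*c^5 - 3*c^4 - 10*c^3 + 8*c^2) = c*(c - 1)*(c^5 + 5*c^4 + 2*c^3 - 8*c^2) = c*(c - 1)^2*(c^4 + 6*c^3 + 8*c^2) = c^2*(c - 1)^2*(c^3 + 6*c^2 + 8*c) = c^3*(c - 1)^2*(c^2 + 6*c + 8) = c^3*(c - 1)^2*(c + 4)*(c + 2)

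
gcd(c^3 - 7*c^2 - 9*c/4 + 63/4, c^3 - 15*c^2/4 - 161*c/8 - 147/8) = c^2 - 11*c/2 - 21/2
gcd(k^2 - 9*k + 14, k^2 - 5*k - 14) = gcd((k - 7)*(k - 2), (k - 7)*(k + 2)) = k - 7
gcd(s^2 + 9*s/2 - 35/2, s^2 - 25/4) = s - 5/2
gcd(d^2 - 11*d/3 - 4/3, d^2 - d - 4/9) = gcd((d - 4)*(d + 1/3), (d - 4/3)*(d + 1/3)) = d + 1/3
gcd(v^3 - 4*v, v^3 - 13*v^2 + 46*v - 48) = v - 2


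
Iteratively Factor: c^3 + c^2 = (c + 1)*(c^2) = c*(c + 1)*(c)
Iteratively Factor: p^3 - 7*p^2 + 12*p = (p - 3)*(p^2 - 4*p) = (p - 4)*(p - 3)*(p)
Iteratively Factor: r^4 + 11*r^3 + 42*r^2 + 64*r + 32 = (r + 2)*(r^3 + 9*r^2 + 24*r + 16) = (r + 2)*(r + 4)*(r^2 + 5*r + 4) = (r + 1)*(r + 2)*(r + 4)*(r + 4)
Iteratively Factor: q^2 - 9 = (q - 3)*(q + 3)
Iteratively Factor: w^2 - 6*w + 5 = (w - 1)*(w - 5)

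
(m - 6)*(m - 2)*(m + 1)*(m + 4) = m^4 - 3*m^3 - 24*m^2 + 28*m + 48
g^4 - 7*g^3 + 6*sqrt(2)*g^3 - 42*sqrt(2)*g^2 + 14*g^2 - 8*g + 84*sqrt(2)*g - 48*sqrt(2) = (g - 4)*(g - 2)*(g - 1)*(g + 6*sqrt(2))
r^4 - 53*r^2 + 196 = (r - 7)*(r - 2)*(r + 2)*(r + 7)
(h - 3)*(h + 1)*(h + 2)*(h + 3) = h^4 + 3*h^3 - 7*h^2 - 27*h - 18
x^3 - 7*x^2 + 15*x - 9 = (x - 3)^2*(x - 1)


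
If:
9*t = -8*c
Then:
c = -9*t/8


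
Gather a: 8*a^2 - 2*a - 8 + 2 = 8*a^2 - 2*a - 6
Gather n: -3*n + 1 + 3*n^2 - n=3*n^2 - 4*n + 1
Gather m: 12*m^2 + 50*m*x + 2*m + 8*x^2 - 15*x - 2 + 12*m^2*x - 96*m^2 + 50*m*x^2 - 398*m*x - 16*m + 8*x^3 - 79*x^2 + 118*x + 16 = m^2*(12*x - 84) + m*(50*x^2 - 348*x - 14) + 8*x^3 - 71*x^2 + 103*x + 14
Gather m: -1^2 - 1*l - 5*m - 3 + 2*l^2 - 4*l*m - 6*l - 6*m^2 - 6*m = 2*l^2 - 7*l - 6*m^2 + m*(-4*l - 11) - 4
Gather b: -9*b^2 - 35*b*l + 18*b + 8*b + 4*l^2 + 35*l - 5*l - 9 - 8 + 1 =-9*b^2 + b*(26 - 35*l) + 4*l^2 + 30*l - 16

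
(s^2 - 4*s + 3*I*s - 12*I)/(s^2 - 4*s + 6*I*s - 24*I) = (s + 3*I)/(s + 6*I)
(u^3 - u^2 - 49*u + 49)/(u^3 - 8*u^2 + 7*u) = (u + 7)/u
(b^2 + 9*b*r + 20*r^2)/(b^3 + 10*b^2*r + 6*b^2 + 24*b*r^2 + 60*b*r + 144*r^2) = (b + 5*r)/(b^2 + 6*b*r + 6*b + 36*r)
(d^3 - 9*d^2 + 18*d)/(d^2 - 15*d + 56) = d*(d^2 - 9*d + 18)/(d^2 - 15*d + 56)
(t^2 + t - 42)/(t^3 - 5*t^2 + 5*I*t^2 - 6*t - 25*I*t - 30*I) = (t + 7)/(t^2 + t*(1 + 5*I) + 5*I)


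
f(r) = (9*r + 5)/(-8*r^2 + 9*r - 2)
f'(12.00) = 0.01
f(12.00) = -0.11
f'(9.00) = 0.02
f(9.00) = -0.15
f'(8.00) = 0.03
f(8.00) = -0.17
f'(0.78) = 1850.48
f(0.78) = 78.66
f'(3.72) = 0.20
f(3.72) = -0.49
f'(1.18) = 20.74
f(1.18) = -6.20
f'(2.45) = 0.72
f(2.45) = -0.97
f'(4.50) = 0.12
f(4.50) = -0.37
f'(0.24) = -438.25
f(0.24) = -23.80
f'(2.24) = 0.99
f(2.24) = -1.14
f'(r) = (9*r + 5)*(16*r - 9)/(-8*r^2 + 9*r - 2)^2 + 9/(-8*r^2 + 9*r - 2)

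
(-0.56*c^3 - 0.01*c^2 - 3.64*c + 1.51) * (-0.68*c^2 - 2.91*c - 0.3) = 0.3808*c^5 + 1.6364*c^4 + 2.6723*c^3 + 9.5686*c^2 - 3.3021*c - 0.453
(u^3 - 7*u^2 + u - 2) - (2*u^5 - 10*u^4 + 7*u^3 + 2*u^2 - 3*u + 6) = -2*u^5 + 10*u^4 - 6*u^3 - 9*u^2 + 4*u - 8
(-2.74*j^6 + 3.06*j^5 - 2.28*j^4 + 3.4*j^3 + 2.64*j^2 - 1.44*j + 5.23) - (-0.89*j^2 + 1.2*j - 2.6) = -2.74*j^6 + 3.06*j^5 - 2.28*j^4 + 3.4*j^3 + 3.53*j^2 - 2.64*j + 7.83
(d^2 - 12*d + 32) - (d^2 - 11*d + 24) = 8 - d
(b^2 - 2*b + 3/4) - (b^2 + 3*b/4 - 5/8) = 11/8 - 11*b/4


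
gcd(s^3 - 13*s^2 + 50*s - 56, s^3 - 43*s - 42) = s - 7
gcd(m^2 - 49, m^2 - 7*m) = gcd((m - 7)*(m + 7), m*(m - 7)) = m - 7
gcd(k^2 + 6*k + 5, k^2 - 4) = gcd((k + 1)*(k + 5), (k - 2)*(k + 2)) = 1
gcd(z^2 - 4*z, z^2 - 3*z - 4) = z - 4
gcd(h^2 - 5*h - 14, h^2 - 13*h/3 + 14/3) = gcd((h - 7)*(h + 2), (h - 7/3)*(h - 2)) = 1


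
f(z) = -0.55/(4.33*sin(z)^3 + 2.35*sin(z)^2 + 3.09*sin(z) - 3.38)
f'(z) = -0.55*(-12.99*sin(z)^2*cos(z) - 4.7*sin(z)*cos(z) - 3.09*cos(z))/(4.33*sin(z)^3 + 2.35*sin(z)^2 + 3.09*sin(z) - 3.38)^2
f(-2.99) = 0.14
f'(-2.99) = -0.10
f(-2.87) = 0.13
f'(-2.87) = -0.09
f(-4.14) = -0.16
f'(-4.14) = -0.41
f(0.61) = 22.38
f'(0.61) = 7498.71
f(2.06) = -0.13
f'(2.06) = -0.26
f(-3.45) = 0.26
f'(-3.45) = -0.68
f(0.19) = 0.20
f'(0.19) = 0.33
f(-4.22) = -0.13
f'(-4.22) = -0.26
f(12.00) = 0.11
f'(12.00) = 0.08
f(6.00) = 0.13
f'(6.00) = 0.09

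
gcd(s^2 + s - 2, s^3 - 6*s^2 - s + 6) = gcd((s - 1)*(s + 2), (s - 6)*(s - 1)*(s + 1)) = s - 1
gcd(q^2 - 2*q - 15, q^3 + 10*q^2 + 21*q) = q + 3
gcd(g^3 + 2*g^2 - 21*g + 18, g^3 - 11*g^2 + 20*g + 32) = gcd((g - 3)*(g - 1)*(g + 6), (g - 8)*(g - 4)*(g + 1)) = 1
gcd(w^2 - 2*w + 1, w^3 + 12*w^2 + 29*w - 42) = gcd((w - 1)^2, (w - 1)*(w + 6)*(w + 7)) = w - 1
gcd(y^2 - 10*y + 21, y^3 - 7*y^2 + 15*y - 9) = y - 3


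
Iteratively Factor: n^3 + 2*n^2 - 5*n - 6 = (n + 3)*(n^2 - n - 2) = (n - 2)*(n + 3)*(n + 1)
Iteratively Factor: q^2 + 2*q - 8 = (q + 4)*(q - 2)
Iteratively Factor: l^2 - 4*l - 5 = (l - 5)*(l + 1)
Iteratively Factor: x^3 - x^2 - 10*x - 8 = (x - 4)*(x^2 + 3*x + 2) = (x - 4)*(x + 1)*(x + 2)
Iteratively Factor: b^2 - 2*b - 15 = (b - 5)*(b + 3)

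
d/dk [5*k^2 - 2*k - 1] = 10*k - 2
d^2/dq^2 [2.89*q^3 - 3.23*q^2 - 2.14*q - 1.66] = 17.34*q - 6.46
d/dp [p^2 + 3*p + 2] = 2*p + 3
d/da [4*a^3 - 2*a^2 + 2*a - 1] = 12*a^2 - 4*a + 2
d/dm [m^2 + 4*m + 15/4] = 2*m + 4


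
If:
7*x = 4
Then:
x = 4/7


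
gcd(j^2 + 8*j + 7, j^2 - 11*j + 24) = 1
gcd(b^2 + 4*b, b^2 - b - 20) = b + 4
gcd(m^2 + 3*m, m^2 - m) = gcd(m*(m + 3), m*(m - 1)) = m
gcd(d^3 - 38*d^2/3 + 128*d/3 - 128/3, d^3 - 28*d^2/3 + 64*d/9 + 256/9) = d^2 - 32*d/3 + 64/3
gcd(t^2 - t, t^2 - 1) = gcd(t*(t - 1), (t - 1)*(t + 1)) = t - 1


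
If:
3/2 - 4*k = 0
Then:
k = 3/8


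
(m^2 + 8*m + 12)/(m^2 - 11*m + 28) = (m^2 + 8*m + 12)/(m^2 - 11*m + 28)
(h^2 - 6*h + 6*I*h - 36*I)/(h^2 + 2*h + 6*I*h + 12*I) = (h - 6)/(h + 2)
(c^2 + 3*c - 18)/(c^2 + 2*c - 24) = (c - 3)/(c - 4)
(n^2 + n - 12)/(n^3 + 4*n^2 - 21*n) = (n + 4)/(n*(n + 7))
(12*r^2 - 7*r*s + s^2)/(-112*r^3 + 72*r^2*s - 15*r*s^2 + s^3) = (-3*r + s)/(28*r^2 - 11*r*s + s^2)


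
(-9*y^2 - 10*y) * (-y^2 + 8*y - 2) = 9*y^4 - 62*y^3 - 62*y^2 + 20*y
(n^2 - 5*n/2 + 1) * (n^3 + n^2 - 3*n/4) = n^5 - 3*n^4/2 - 9*n^3/4 + 23*n^2/8 - 3*n/4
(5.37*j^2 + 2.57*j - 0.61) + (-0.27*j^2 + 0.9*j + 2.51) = 5.1*j^2 + 3.47*j + 1.9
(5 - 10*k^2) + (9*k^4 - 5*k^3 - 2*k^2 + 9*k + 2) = 9*k^4 - 5*k^3 - 12*k^2 + 9*k + 7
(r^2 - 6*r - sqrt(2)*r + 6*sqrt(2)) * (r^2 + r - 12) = r^4 - 5*r^3 - sqrt(2)*r^3 - 18*r^2 + 5*sqrt(2)*r^2 + 18*sqrt(2)*r + 72*r - 72*sqrt(2)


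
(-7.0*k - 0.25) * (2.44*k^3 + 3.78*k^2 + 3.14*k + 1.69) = -17.08*k^4 - 27.07*k^3 - 22.925*k^2 - 12.615*k - 0.4225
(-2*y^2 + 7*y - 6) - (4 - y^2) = -y^2 + 7*y - 10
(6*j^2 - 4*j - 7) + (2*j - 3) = 6*j^2 - 2*j - 10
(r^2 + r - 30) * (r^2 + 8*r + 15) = r^4 + 9*r^3 - 7*r^2 - 225*r - 450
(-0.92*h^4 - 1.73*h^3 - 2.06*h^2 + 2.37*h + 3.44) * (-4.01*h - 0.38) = 3.6892*h^5 + 7.2869*h^4 + 8.918*h^3 - 8.7209*h^2 - 14.695*h - 1.3072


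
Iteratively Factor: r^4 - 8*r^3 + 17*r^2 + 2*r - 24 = (r - 3)*(r^3 - 5*r^2 + 2*r + 8) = (r - 4)*(r - 3)*(r^2 - r - 2) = (r - 4)*(r - 3)*(r - 2)*(r + 1)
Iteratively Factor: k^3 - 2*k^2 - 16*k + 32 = (k - 4)*(k^2 + 2*k - 8) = (k - 4)*(k - 2)*(k + 4)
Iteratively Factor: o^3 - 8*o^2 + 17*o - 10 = (o - 2)*(o^2 - 6*o + 5) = (o - 2)*(o - 1)*(o - 5)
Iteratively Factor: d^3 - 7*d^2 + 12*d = (d - 3)*(d^2 - 4*d) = (d - 4)*(d - 3)*(d)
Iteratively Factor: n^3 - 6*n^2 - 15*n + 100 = (n - 5)*(n^2 - n - 20) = (n - 5)*(n + 4)*(n - 5)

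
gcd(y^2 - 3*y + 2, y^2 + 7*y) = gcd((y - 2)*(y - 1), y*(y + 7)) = 1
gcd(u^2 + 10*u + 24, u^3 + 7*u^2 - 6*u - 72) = u^2 + 10*u + 24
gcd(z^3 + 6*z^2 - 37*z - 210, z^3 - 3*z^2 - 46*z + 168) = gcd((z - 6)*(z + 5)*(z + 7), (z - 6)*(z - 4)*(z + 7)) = z^2 + z - 42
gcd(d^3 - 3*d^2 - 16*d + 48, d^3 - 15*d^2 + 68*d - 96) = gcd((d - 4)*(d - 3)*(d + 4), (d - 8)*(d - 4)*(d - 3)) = d^2 - 7*d + 12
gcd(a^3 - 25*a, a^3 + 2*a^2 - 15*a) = a^2 + 5*a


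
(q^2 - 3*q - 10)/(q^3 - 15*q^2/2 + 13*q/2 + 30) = 2*(q + 2)/(2*q^2 - 5*q - 12)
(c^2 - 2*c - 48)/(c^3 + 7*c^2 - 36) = (c - 8)/(c^2 + c - 6)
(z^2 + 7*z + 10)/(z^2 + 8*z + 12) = (z + 5)/(z + 6)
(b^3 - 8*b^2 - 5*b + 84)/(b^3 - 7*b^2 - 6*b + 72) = (b - 7)/(b - 6)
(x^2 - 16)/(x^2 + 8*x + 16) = (x - 4)/(x + 4)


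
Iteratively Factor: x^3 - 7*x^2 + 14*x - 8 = (x - 4)*(x^2 - 3*x + 2) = (x - 4)*(x - 1)*(x - 2)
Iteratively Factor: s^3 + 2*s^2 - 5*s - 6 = (s + 1)*(s^2 + s - 6) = (s - 2)*(s + 1)*(s + 3)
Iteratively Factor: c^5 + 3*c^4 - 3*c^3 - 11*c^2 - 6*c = (c + 1)*(c^4 + 2*c^3 - 5*c^2 - 6*c) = (c + 1)^2*(c^3 + c^2 - 6*c) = (c + 1)^2*(c + 3)*(c^2 - 2*c) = (c - 2)*(c + 1)^2*(c + 3)*(c)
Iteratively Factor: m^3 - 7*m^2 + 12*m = (m)*(m^2 - 7*m + 12) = m*(m - 4)*(m - 3)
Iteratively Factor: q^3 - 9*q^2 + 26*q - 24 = (q - 2)*(q^2 - 7*q + 12) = (q - 4)*(q - 2)*(q - 3)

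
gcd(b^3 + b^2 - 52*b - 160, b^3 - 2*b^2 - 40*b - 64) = b^2 - 4*b - 32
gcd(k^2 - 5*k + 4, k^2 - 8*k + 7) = k - 1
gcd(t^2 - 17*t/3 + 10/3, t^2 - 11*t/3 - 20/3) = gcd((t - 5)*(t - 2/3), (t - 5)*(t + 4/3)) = t - 5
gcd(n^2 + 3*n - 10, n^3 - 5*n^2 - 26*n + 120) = n + 5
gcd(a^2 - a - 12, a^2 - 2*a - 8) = a - 4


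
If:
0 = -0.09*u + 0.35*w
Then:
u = 3.88888888888889*w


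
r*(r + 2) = r^2 + 2*r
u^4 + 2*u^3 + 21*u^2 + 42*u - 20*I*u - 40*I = (u + 2)*(u - 4*I)*(u - I)*(u + 5*I)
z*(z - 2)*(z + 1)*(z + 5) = z^4 + 4*z^3 - 7*z^2 - 10*z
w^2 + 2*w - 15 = (w - 3)*(w + 5)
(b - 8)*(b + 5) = b^2 - 3*b - 40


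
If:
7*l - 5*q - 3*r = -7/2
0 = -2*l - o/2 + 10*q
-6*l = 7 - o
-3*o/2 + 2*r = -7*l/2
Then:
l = -56/15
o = -77/5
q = -91/60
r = -301/60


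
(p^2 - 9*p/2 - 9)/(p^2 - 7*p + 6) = (p + 3/2)/(p - 1)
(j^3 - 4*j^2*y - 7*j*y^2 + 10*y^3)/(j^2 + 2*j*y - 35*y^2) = (j^2 + j*y - 2*y^2)/(j + 7*y)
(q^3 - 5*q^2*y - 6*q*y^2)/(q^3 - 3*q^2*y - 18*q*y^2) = (q + y)/(q + 3*y)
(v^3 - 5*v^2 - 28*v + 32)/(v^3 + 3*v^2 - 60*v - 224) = (v - 1)/(v + 7)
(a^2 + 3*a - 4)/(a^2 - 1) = (a + 4)/(a + 1)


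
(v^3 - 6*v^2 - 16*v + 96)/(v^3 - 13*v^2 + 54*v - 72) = (v + 4)/(v - 3)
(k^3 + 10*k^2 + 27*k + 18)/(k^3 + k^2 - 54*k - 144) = (k + 1)/(k - 8)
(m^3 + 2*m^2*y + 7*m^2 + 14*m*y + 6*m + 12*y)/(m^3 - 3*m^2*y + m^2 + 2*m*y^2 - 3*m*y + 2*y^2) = (m^2 + 2*m*y + 6*m + 12*y)/(m^2 - 3*m*y + 2*y^2)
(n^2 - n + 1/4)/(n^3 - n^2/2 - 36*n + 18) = (n - 1/2)/(n^2 - 36)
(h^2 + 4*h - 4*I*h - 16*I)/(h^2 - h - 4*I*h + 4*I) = (h + 4)/(h - 1)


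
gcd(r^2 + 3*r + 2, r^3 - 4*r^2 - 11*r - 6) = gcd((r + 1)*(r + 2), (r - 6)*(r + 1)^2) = r + 1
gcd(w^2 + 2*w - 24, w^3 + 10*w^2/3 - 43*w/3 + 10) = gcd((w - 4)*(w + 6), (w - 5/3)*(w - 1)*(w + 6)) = w + 6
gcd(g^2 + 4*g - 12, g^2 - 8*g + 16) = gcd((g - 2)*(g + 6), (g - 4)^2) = 1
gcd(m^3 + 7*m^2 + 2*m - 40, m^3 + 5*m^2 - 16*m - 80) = m^2 + 9*m + 20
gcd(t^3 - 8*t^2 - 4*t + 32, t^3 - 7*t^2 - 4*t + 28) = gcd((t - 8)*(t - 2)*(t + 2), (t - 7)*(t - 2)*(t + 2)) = t^2 - 4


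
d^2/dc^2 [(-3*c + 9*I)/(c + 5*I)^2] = 6*(-c + 19*I)/(c + 5*I)^4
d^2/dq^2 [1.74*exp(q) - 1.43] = 1.74*exp(q)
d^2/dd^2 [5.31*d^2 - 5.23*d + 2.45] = 10.6200000000000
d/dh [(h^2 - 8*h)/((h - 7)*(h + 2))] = (3*h^2 - 28*h + 112)/(h^4 - 10*h^3 - 3*h^2 + 140*h + 196)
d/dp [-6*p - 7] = -6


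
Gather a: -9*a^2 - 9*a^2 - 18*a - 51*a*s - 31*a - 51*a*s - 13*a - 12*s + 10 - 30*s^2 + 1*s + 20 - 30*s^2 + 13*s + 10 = -18*a^2 + a*(-102*s - 62) - 60*s^2 + 2*s + 40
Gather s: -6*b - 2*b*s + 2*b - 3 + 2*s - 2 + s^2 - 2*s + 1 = -2*b*s - 4*b + s^2 - 4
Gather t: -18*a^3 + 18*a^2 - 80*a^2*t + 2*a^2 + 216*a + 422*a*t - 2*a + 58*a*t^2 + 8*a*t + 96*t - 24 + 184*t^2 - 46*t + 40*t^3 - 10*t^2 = -18*a^3 + 20*a^2 + 214*a + 40*t^3 + t^2*(58*a + 174) + t*(-80*a^2 + 430*a + 50) - 24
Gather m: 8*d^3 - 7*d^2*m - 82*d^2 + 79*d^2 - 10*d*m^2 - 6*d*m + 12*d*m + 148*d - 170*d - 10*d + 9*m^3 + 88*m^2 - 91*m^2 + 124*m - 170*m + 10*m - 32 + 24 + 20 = 8*d^3 - 3*d^2 - 32*d + 9*m^3 + m^2*(-10*d - 3) + m*(-7*d^2 + 6*d - 36) + 12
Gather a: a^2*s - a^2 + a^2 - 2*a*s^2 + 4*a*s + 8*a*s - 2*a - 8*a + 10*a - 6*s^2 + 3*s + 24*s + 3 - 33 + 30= a^2*s + a*(-2*s^2 + 12*s) - 6*s^2 + 27*s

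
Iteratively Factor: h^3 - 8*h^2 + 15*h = (h - 3)*(h^2 - 5*h) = (h - 5)*(h - 3)*(h)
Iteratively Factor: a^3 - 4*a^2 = (a)*(a^2 - 4*a) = a^2*(a - 4)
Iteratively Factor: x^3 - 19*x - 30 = (x + 3)*(x^2 - 3*x - 10) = (x + 2)*(x + 3)*(x - 5)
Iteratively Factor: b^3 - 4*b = (b + 2)*(b^2 - 2*b) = (b - 2)*(b + 2)*(b)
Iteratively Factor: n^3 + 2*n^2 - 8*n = (n - 2)*(n^2 + 4*n) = (n - 2)*(n + 4)*(n)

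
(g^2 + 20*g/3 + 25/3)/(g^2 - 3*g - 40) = (g + 5/3)/(g - 8)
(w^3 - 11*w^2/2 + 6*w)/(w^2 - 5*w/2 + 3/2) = w*(w - 4)/(w - 1)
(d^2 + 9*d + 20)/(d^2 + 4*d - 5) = (d + 4)/(d - 1)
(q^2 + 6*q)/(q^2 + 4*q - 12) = q/(q - 2)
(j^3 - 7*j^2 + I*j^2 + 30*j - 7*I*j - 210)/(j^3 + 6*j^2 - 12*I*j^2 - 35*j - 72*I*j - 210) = (j^2 + j*(-7 + 6*I) - 42*I)/(j^2 + j*(6 - 7*I) - 42*I)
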